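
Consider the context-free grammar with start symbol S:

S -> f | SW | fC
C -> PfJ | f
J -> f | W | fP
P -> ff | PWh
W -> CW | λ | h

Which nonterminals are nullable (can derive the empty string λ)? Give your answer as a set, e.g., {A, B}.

Directly nullable (have an ε-rule): {W}.
J is nullable via J -> W (every symbol on the right is already known nullable).
Not nullable: C, P, S — each has a terminal in every rule's right-hand side or depends on a non-nullable symbol.

{J, W}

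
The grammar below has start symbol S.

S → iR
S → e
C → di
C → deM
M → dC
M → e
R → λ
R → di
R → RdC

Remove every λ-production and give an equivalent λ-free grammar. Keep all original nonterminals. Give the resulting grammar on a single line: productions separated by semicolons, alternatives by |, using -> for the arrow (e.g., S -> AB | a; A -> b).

Nullable set: {R}.
S -> iR: R nullable, giving i | iR.
Drop R -> λ.
R -> RdC: R nullable, giving RdC | dC.
Unchanged (no nullable symbols): S -> e; C -> deM; C -> di; M -> dC; M -> e; R -> di.

S -> e | i | iR; C -> di | deM; M -> e | dC; R -> dC | di | RdC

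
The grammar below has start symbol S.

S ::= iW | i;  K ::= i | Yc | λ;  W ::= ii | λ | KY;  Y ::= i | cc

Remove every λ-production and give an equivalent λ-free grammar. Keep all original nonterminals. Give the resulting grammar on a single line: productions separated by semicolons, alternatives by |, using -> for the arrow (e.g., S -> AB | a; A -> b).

S -> i | iW; K -> i | Yc; W -> Y | KY | ii; Y -> i | cc

Nullable set: {K, W}.
S -> iW: W nullable, giving i | iW.
Drop K -> λ.
Drop W -> λ.
W -> KY: K nullable, giving KY | Y.
Unchanged (no nullable symbols): S -> i; K -> Yc; K -> i; W -> ii; Y -> cc; Y -> i.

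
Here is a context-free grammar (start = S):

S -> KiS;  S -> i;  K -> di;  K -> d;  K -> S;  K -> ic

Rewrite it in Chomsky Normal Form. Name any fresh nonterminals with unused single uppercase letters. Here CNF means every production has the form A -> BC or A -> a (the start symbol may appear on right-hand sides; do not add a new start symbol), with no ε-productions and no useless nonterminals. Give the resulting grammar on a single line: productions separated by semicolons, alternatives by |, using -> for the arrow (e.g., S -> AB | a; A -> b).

No ε-productions.
After unit-elimination: S -> i | KiS; K -> d | i | di | ic | KiS.
TERM: introduce C -> c, B -> d, A -> i and substitute in every rule of length ≥2.
BIN: K -> KAS becomes K -> KD, D -> AS; S -> KAS becomes S -> KE, E -> AS.

S -> i | KE; A -> i; B -> d; C -> c; D -> AS; E -> AS; K -> d | i | AC | BA | KD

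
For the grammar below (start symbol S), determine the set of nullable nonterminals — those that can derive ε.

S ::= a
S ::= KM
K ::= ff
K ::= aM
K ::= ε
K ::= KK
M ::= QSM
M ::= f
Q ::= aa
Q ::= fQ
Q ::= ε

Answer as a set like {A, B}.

Directly nullable (have an ε-rule): {K, Q}.
Not nullable: M, S — each has a terminal in every rule's right-hand side or depends on a non-nullable symbol.

{K, Q}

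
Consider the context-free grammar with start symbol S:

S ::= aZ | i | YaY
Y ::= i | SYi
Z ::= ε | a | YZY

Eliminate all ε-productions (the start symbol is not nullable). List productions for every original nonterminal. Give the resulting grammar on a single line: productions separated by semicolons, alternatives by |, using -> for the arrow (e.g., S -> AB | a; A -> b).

Nullable set: {Z}.
S -> aZ: Z nullable, giving a | aZ.
Drop Z -> ε.
Z -> YZY: Z nullable, giving YY | YZY.
Unchanged (no nullable symbols): S -> YaY; S -> i; Y -> SYi; Y -> i; Z -> a.

S -> a | i | aZ | YaY; Y -> i | SYi; Z -> a | YY | YZY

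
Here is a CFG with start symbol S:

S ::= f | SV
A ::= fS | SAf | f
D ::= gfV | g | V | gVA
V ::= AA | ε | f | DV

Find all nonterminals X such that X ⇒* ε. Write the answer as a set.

{D, V}

Directly nullable (have an ε-rule): {V}.
D is nullable via D -> V (every symbol on the right is already known nullable).
Not nullable: A, S — each has a terminal in every rule's right-hand side or depends on a non-nullable symbol.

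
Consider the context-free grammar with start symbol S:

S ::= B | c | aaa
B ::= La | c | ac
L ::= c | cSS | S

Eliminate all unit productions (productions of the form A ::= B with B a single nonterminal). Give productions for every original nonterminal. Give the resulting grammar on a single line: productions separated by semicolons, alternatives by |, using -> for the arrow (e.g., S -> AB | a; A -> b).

Unit productions: L->S, S->B.
Unit pairs (A ⇒* B via units): (L,B), (L,S), (S,B).
S: inherits non-unit rules of {B, S} → La | aaa | ac | c.
B: inherits non-unit rules of {B} → La | ac | c.
L: inherits non-unit rules of {B, L, S} → La | aaa | ac | c | cSS.

S -> c | La | ac | aaa; B -> c | La | ac; L -> c | La | ac | aaa | cSS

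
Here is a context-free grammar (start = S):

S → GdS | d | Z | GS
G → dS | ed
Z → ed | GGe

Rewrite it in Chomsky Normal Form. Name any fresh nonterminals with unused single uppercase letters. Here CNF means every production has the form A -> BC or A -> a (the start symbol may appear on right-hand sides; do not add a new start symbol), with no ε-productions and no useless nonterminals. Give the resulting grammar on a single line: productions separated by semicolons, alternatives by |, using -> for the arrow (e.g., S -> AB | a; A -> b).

No ε-productions.
After unit-elimination: S -> d | GS | ed | GGe | GdS; G -> dS | ed; Z -> ed | GGe.
TERM: introduce A -> d, B -> e and substitute in every rule of length ≥2.
BIN: S -> GAS becomes S -> GC, C -> AS; S -> GGB becomes S -> GD, D -> GB; Z -> GGB becomes Z -> GE, E -> GB.
Drop unreachable/unproductive: Z.

S -> d | BA | GC | GD | GS; A -> d; B -> e; C -> AS; D -> GB; G -> AS | BA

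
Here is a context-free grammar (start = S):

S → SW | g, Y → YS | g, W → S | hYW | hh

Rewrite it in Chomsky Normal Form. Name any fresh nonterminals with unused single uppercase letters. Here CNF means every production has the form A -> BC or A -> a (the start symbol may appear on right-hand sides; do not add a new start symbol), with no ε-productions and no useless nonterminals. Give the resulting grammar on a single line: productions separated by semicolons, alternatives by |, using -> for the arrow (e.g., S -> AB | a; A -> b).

S -> g | SW; A -> h; B -> YW; W -> g | AA | AB | SW; Y -> g | YS

No ε-productions.
After unit-elimination: S -> g | SW; W -> g | SW | hh | hYW; Y -> g | YS.
TERM: introduce A -> h and substitute in every rule of length ≥2.
BIN: W -> AYW becomes W -> AB, B -> YW.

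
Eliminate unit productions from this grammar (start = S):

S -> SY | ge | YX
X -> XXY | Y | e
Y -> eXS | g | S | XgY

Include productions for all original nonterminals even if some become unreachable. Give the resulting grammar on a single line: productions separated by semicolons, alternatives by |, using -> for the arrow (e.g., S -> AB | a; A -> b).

Unit productions: X->Y, Y->S.
Unit pairs (A ⇒* B via units): (X,S), (X,Y), (Y,S).
S: inherits non-unit rules of {S} → SY | YX | ge.
X: inherits non-unit rules of {S, X, Y} → SY | XXY | XgY | YX | e | eXS | g | ge.
Y: inherits non-unit rules of {S, Y} → SY | XgY | YX | eXS | g | ge.

S -> SY | YX | ge; X -> e | g | SY | YX | ge | XXY | XgY | eXS; Y -> g | SY | YX | ge | XgY | eXS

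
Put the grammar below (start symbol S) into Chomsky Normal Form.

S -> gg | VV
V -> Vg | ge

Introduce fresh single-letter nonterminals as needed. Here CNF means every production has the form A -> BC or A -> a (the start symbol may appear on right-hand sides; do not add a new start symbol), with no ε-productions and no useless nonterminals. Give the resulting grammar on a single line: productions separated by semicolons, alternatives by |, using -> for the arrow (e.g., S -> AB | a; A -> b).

S -> AA | VV; A -> g; B -> e; V -> AB | VA

No ε-productions.
No unit productions to eliminate.
TERM: introduce B -> e, A -> g and substitute in every rule of length ≥2.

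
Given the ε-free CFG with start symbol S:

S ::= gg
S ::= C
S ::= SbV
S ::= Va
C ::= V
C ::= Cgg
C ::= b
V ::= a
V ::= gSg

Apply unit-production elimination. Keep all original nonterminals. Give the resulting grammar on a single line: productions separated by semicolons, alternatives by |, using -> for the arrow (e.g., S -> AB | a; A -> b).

Unit productions: C->V, S->C.
Unit pairs (A ⇒* B via units): (C,V), (S,C), (S,V).
S: inherits non-unit rules of {C, S, V} → Cgg | SbV | Va | a | b | gSg | gg.
C: inherits non-unit rules of {C, V} → Cgg | a | b | gSg.
V: inherits non-unit rules of {V} → a | gSg.

S -> a | b | Va | gg | Cgg | SbV | gSg; C -> a | b | Cgg | gSg; V -> a | gSg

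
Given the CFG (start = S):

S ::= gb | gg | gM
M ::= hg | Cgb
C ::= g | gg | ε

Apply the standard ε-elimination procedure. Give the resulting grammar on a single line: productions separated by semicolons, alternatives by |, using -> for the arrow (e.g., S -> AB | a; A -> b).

Nullable set: {C}.
Drop C -> ε.
M -> Cgb: C nullable, giving Cgb | gb.
Unchanged (no nullable symbols): S -> gM; S -> gb; S -> gg; C -> g; C -> gg; M -> hg.

S -> gM | gb | gg; C -> g | gg; M -> gb | hg | Cgb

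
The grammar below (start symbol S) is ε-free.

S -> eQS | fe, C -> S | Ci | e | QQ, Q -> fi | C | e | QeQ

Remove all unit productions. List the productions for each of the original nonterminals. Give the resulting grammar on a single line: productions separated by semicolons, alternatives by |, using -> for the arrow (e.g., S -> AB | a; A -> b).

S -> fe | eQS; C -> e | Ci | QQ | fe | eQS; Q -> e | Ci | QQ | fe | fi | QeQ | eQS

Unit productions: C->S, Q->C.
Unit pairs (A ⇒* B via units): (C,S), (Q,C), (Q,S).
S: inherits non-unit rules of {S} → eQS | fe.
C: inherits non-unit rules of {C, S} → Ci | QQ | e | eQS | fe.
Q: inherits non-unit rules of {C, Q, S} → Ci | QQ | QeQ | e | eQS | fe | fi.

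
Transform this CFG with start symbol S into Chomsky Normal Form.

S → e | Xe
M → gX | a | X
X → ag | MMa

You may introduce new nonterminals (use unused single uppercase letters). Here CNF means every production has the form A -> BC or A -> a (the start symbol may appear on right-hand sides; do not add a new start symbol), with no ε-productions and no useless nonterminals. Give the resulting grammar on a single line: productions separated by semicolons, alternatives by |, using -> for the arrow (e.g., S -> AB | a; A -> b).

No ε-productions.
After unit-elimination: S -> e | Xe; M -> a | ag | gX | MMa; X -> ag | MMa.
TERM: introduce A -> a, C -> e, B -> g and substitute in every rule of length ≥2.
BIN: M -> MMA becomes M -> MD, D -> MA; X -> MMA becomes X -> ME, E -> MA.

S -> e | XC; A -> a; B -> g; C -> e; D -> MA; E -> MA; M -> a | AB | BX | MD; X -> AB | ME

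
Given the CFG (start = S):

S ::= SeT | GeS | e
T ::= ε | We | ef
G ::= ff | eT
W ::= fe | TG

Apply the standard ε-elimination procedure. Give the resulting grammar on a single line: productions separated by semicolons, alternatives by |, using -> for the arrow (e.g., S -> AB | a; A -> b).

S -> e | Se | GeS | SeT; G -> e | eT | ff; T -> We | ef; W -> G | TG | fe

Nullable set: {T}.
S -> SeT: T nullable, giving Se | SeT.
G -> eT: T nullable, giving e | eT.
Drop T -> ε.
W -> TG: T nullable, giving G | TG.
Unchanged (no nullable symbols): S -> GeS; S -> e; G -> ff; T -> We; T -> ef; W -> fe.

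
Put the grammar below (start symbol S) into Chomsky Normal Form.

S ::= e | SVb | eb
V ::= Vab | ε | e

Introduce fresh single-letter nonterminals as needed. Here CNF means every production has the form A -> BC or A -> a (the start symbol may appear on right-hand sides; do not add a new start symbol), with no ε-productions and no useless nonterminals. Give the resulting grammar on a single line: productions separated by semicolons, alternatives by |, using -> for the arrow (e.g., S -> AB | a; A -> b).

Nullable: {V}; after ε-elimination: S -> e | Sb | eb | SVb; V -> e | ab | Vab.
No unit productions to eliminate.
TERM: introduce C -> a, A -> b, B -> e and substitute in every rule of length ≥2.
BIN: S -> SVA becomes S -> SD, D -> VA; V -> VCA becomes V -> VE, E -> CA.

S -> e | BA | SA | SD; A -> b; B -> e; C -> a; D -> VA; E -> CA; V -> e | CA | VE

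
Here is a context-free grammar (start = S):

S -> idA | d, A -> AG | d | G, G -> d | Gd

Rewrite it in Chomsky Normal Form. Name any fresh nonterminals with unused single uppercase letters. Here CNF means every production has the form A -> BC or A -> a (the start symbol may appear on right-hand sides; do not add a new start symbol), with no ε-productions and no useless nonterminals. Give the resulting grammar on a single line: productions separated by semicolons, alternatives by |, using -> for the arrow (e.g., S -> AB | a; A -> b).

No ε-productions.
After unit-elimination: S -> d | idA; A -> d | AG | Gd; G -> d | Gd.
TERM: introduce B -> d, C -> i and substitute in every rule of length ≥2.
BIN: S -> CBA becomes S -> CD, D -> BA.

S -> d | CD; A -> d | AG | GB; B -> d; C -> i; D -> BA; G -> d | GB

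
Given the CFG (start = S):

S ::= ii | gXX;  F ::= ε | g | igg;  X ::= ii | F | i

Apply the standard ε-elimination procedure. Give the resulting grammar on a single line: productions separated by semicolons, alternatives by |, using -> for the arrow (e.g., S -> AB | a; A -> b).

S -> g | gX | ii | gXX; F -> g | igg; X -> F | i | ii

Nullable set: {F, X}.
S -> gXX: X, X nullable, giving g | gX | gXX.
Drop F -> ε.
X -> F: F nullable, giving F.
Unchanged (no nullable symbols): S -> ii; F -> g; F -> igg; X -> i; X -> ii.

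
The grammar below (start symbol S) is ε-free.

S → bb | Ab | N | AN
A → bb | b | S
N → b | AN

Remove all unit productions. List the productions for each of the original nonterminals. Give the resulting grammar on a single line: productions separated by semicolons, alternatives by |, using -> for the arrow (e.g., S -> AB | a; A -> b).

S -> b | AN | Ab | bb; A -> b | AN | Ab | bb; N -> b | AN

Unit productions: A->S, S->N.
Unit pairs (A ⇒* B via units): (A,N), (A,S), (S,N).
S: inherits non-unit rules of {N, S} → AN | Ab | b | bb.
A: inherits non-unit rules of {A, N, S} → AN | Ab | b | bb.
N: inherits non-unit rules of {N} → AN | b.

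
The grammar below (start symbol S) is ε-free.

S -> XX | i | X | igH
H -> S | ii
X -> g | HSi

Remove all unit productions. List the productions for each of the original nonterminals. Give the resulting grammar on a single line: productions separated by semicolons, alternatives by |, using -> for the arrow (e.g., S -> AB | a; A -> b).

Unit productions: H->S, S->X.
Unit pairs (A ⇒* B via units): (H,S), (H,X), (S,X).
S: inherits non-unit rules of {S, X} → HSi | XX | g | i | igH.
H: inherits non-unit rules of {H, S, X} → HSi | XX | g | i | igH | ii.
X: inherits non-unit rules of {X} → HSi | g.

S -> g | i | XX | HSi | igH; H -> g | i | XX | ii | HSi | igH; X -> g | HSi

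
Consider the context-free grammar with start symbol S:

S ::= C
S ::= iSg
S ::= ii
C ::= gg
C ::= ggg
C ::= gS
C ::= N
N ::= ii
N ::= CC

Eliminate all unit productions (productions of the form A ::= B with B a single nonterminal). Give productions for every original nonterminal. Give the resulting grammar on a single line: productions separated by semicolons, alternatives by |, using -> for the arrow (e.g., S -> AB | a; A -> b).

Unit productions: C->N, S->C.
Unit pairs (A ⇒* B via units): (C,N), (S,C), (S,N).
S: inherits non-unit rules of {C, N, S} → CC | gS | gg | ggg | iSg | ii.
C: inherits non-unit rules of {C, N} → CC | gS | gg | ggg | ii.
N: inherits non-unit rules of {N} → CC | ii.

S -> CC | gS | gg | ii | ggg | iSg; C -> CC | gS | gg | ii | ggg; N -> CC | ii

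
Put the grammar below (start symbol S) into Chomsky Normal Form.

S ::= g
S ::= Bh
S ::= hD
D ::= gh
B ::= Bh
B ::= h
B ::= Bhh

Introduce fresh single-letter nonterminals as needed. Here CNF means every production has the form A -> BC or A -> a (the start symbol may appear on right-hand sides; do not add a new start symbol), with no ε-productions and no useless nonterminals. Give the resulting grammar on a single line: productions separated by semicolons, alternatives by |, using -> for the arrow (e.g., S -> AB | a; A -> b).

S -> g | AD | BA; A -> h; B -> h | BA | BE; C -> g; D -> CA; E -> AA

No ε-productions.
No unit productions to eliminate.
TERM: introduce C -> g, A -> h and substitute in every rule of length ≥2.
BIN: B -> BAA becomes B -> BE, E -> AA.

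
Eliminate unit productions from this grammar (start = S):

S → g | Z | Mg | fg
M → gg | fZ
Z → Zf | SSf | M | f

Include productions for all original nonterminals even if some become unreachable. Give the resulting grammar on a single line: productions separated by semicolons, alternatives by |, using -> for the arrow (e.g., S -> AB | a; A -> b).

Unit productions: S->Z, Z->M.
Unit pairs (A ⇒* B via units): (S,M), (S,Z), (Z,M).
S: inherits non-unit rules of {M, S, Z} → Mg | SSf | Zf | f | fZ | fg | g | gg.
M: inherits non-unit rules of {M} → fZ | gg.
Z: inherits non-unit rules of {M, Z} → SSf | Zf | f | fZ | gg.

S -> f | g | Mg | Zf | fZ | fg | gg | SSf; M -> fZ | gg; Z -> f | Zf | fZ | gg | SSf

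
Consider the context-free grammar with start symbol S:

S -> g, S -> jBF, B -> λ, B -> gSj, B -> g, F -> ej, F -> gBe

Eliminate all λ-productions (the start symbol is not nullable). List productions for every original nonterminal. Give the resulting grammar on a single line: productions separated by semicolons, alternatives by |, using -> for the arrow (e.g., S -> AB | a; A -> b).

S -> g | jF | jBF; B -> g | gSj; F -> ej | ge | gBe

Nullable set: {B}.
S -> jBF: B nullable, giving jBF | jF.
Drop B -> λ.
F -> gBe: B nullable, giving gBe | ge.
Unchanged (no nullable symbols): S -> g; B -> g; B -> gSj; F -> ej.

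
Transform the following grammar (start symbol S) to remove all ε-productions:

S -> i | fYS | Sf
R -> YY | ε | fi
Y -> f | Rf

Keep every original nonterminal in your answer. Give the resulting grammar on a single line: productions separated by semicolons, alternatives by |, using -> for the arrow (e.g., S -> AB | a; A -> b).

Nullable set: {R}.
Drop R -> ε.
Y -> Rf: R nullable, giving Rf | f.
Unchanged (no nullable symbols): S -> Sf; S -> fYS; S -> i; R -> YY; R -> fi; Y -> f.

S -> i | Sf | fYS; R -> YY | fi; Y -> f | Rf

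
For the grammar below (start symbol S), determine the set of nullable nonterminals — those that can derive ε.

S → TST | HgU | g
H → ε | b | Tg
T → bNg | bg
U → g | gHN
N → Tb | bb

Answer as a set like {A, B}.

Directly nullable (have an ε-rule): {H}.
Not nullable: N, S, T, U — each has a terminal in every rule's right-hand side or depends on a non-nullable symbol.

{H}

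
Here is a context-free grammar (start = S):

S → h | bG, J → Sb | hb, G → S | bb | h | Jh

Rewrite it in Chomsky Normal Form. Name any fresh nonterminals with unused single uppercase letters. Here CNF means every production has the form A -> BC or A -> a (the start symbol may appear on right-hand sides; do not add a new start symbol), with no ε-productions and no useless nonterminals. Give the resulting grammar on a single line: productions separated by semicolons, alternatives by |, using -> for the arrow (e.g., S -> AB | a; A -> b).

S -> h | BG; A -> h; B -> b; G -> h | BB | BG | JA; J -> AB | SB

No ε-productions.
After unit-elimination: S -> h | bG; G -> h | Jh | bG | bb; J -> Sb | hb.
TERM: introduce B -> b, A -> h and substitute in every rule of length ≥2.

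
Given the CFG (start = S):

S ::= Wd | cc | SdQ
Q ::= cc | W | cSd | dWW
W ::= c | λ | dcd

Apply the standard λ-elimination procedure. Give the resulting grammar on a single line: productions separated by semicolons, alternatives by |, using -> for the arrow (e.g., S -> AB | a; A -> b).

Nullable set: {Q, W}.
S -> SdQ: Q nullable, giving Sd | SdQ.
S -> Wd: W nullable, giving Wd | d.
Q -> W: W nullable, giving W.
Q -> dWW: W, W nullable, giving d | dW | dWW.
Drop W -> λ.
Unchanged (no nullable symbols): S -> cc; Q -> cSd; Q -> cc; W -> c; W -> dcd.

S -> d | Sd | Wd | cc | SdQ; Q -> W | d | cc | dW | cSd | dWW; W -> c | dcd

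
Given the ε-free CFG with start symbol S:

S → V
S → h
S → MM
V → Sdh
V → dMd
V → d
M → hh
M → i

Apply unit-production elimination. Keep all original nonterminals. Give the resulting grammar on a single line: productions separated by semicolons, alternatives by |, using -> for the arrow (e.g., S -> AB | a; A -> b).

Unit productions: S->V.
Unit pairs (A ⇒* B via units): (S,V).
S: inherits non-unit rules of {S, V} → MM | Sdh | d | dMd | h.
M: inherits non-unit rules of {M} → hh | i.
V: inherits non-unit rules of {V} → Sdh | d | dMd.

S -> d | h | MM | Sdh | dMd; M -> i | hh; V -> d | Sdh | dMd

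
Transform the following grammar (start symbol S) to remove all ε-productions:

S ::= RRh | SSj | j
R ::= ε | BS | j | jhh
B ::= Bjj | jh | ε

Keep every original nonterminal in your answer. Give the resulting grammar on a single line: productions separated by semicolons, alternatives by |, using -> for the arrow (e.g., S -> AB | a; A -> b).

Nullable set: {B, R}.
S -> RRh: R, R nullable, giving RRh | Rh | h.
Drop B -> ε.
B -> Bjj: B nullable, giving Bjj | jj.
Drop R -> ε.
R -> BS: B nullable, giving BS | S.
Unchanged (no nullable symbols): S -> SSj; S -> j; B -> jh; R -> j; R -> jhh.

S -> h | j | Rh | RRh | SSj; B -> jh | jj | Bjj; R -> S | j | BS | jhh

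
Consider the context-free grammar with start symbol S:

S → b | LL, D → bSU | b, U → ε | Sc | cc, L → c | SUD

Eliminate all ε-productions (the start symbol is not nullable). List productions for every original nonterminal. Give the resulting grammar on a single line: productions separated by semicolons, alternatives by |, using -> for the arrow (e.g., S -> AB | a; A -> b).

S -> b | LL; D -> b | bS | bSU; L -> c | SD | SUD; U -> Sc | cc

Nullable set: {U}.
D -> bSU: U nullable, giving bS | bSU.
L -> SUD: U nullable, giving SD | SUD.
Drop U -> ε.
Unchanged (no nullable symbols): S -> LL; S -> b; D -> b; L -> c; U -> Sc; U -> cc.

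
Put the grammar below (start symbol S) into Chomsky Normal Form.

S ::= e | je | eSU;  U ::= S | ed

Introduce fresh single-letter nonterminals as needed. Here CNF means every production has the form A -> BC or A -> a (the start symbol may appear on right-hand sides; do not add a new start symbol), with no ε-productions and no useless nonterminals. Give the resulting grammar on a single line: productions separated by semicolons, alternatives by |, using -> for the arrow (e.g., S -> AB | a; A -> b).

S -> e | AD | BA; A -> e; B -> j; C -> d; D -> SU; E -> SU; U -> e | AC | AE | BA

No ε-productions.
After unit-elimination: S -> e | je | eSU; U -> e | ed | je | eSU.
TERM: introduce C -> d, A -> e, B -> j and substitute in every rule of length ≥2.
BIN: S -> ASU becomes S -> AD, D -> SU; U -> ASU becomes U -> AE, E -> SU.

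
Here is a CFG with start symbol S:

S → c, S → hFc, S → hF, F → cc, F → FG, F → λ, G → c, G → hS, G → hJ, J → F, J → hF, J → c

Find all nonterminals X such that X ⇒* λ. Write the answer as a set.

Directly nullable (have an ε-rule): {F}.
J is nullable via J -> F (every symbol on the right is already known nullable).
Not nullable: G, S — each has a terminal in every rule's right-hand side or depends on a non-nullable symbol.

{F, J}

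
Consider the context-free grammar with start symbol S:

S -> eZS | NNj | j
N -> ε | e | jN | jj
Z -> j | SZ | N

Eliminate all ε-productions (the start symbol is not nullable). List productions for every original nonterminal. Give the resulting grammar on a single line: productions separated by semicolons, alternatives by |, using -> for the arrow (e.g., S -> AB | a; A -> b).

Nullable set: {N, Z}.
S -> NNj: N, N nullable, giving NNj | Nj | j.
S -> eZS: Z nullable, giving eS | eZS.
Drop N -> ε.
N -> jN: N nullable, giving j | jN.
Z -> N: N nullable, giving N.
Z -> SZ: Z nullable, giving S | SZ.
Unchanged (no nullable symbols): S -> j; N -> e; N -> jj; Z -> j.

S -> j | Nj | eS | NNj | eZS; N -> e | j | jN | jj; Z -> N | S | j | SZ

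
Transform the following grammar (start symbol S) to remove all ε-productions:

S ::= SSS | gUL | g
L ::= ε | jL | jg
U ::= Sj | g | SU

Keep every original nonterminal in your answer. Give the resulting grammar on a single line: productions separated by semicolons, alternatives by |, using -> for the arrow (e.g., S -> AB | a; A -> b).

S -> g | gU | SSS | gUL; L -> j | jL | jg; U -> g | SU | Sj

Nullable set: {L}.
S -> gUL: L nullable, giving gU | gUL.
Drop L -> ε.
L -> jL: L nullable, giving j | jL.
Unchanged (no nullable symbols): S -> SSS; S -> g; L -> jg; U -> SU; U -> Sj; U -> g.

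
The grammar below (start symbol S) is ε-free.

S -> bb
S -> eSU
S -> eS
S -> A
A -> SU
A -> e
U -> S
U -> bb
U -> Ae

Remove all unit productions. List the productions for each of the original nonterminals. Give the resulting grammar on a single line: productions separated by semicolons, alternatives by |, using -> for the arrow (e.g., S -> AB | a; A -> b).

S -> e | SU | bb | eS | eSU; A -> e | SU; U -> e | Ae | SU | bb | eS | eSU

Unit productions: S->A, U->S.
Unit pairs (A ⇒* B via units): (S,A), (U,A), (U,S).
S: inherits non-unit rules of {A, S} → SU | bb | e | eS | eSU.
A: inherits non-unit rules of {A} → SU | e.
U: inherits non-unit rules of {A, S, U} → Ae | SU | bb | e | eS | eSU.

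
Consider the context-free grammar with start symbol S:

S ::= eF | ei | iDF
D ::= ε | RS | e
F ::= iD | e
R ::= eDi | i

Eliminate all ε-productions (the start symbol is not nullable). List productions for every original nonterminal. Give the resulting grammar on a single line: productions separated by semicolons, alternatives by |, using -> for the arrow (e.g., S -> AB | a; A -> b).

Nullable set: {D}.
S -> iDF: D nullable, giving iDF | iF.
Drop D -> ε.
F -> iD: D nullable, giving i | iD.
R -> eDi: D nullable, giving eDi | ei.
Unchanged (no nullable symbols): S -> eF; S -> ei; D -> RS; D -> e; F -> e; R -> i.

S -> eF | ei | iF | iDF; D -> e | RS; F -> e | i | iD; R -> i | ei | eDi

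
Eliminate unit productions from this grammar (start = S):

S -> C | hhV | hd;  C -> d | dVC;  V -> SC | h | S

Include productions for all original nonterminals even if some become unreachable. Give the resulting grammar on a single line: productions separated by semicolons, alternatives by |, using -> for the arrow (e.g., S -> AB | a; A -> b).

S -> d | hd | dVC | hhV; C -> d | dVC; V -> d | h | SC | hd | dVC | hhV

Unit productions: S->C, V->S.
Unit pairs (A ⇒* B via units): (S,C), (V,C), (V,S).
S: inherits non-unit rules of {C, S} → d | dVC | hd | hhV.
C: inherits non-unit rules of {C} → d | dVC.
V: inherits non-unit rules of {C, S, V} → SC | d | dVC | h | hd | hhV.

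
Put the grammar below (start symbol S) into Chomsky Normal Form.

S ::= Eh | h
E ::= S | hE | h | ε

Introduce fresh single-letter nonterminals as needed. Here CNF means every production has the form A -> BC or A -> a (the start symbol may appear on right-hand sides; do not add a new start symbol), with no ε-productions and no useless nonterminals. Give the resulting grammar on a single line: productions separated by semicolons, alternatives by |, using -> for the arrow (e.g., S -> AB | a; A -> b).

Nullable: {E}; after ε-elimination: S -> h | Eh; E -> S | h | hE.
After unit-elimination: S -> h | Eh; E -> h | Eh | hE.
TERM: introduce A -> h and substitute in every rule of length ≥2.

S -> h | EA; A -> h; E -> h | AE | EA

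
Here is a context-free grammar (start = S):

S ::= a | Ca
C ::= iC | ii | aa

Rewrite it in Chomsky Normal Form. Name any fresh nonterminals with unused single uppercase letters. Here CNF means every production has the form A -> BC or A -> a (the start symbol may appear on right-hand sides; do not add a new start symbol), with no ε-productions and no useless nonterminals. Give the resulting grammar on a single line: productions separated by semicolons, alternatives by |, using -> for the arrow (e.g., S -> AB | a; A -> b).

S -> a | CA; A -> a; B -> i; C -> AA | BB | BC

No ε-productions.
No unit productions to eliminate.
TERM: introduce A -> a, B -> i and substitute in every rule of length ≥2.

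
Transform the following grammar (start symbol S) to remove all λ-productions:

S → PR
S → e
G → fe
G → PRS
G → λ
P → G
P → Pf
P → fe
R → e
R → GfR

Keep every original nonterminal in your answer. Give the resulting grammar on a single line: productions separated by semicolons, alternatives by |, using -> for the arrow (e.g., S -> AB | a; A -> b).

S -> R | e | PR; G -> RS | fe | PRS; P -> G | f | Pf | fe; R -> e | fR | GfR

Nullable set: {G, P}.
S -> PR: P nullable, giving PR | R.
Drop G -> λ.
G -> PRS: P nullable, giving PRS | RS.
P -> G: G nullable, giving G.
P -> Pf: P nullable, giving Pf | f.
R -> GfR: G nullable, giving GfR | fR.
Unchanged (no nullable symbols): S -> e; G -> fe; P -> fe; R -> e.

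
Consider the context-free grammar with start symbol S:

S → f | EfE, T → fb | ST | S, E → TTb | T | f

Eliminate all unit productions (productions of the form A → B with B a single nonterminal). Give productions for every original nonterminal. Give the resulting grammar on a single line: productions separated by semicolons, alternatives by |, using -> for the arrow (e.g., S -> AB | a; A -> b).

Unit productions: E->T, T->S.
Unit pairs (A ⇒* B via units): (E,S), (E,T), (T,S).
S: inherits non-unit rules of {S} → EfE | f.
E: inherits non-unit rules of {E, S, T} → EfE | ST | TTb | f | fb.
T: inherits non-unit rules of {S, T} → EfE | ST | f | fb.

S -> f | EfE; E -> f | ST | fb | EfE | TTb; T -> f | ST | fb | EfE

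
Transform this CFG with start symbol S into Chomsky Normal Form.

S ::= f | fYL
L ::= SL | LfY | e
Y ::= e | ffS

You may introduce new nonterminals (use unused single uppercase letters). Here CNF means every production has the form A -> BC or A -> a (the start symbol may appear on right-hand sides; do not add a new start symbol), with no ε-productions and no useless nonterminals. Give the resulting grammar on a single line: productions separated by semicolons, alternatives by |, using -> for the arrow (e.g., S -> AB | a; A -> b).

No ε-productions.
No unit productions to eliminate.
TERM: introduce A -> f and substitute in every rule of length ≥2.
BIN: L -> LAY becomes L -> LB, B -> AY; S -> AYL becomes S -> AC, C -> YL; Y -> AAS becomes Y -> AD, D -> AS.

S -> f | AC; A -> f; B -> AY; C -> YL; D -> AS; L -> e | LB | SL; Y -> e | AD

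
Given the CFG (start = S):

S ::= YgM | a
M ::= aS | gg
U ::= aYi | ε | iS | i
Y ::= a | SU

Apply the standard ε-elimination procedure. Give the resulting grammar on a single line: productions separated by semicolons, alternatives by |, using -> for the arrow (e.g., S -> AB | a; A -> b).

Nullable set: {U}.
Drop U -> ε.
Y -> SU: U nullable, giving S | SU.
Unchanged (no nullable symbols): S -> YgM; S -> a; M -> aS; M -> gg; U -> aYi; U -> i; U -> iS; Y -> a.

S -> a | YgM; M -> aS | gg; U -> i | iS | aYi; Y -> S | a | SU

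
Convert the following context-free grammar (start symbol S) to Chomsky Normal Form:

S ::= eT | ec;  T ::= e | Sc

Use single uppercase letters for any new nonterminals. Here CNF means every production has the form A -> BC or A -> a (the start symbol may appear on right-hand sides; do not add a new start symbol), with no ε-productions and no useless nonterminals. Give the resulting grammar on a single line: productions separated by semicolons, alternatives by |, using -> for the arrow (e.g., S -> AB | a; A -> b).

S -> AB | AT; A -> e; B -> c; T -> e | SB

No ε-productions.
No unit productions to eliminate.
TERM: introduce B -> c, A -> e and substitute in every rule of length ≥2.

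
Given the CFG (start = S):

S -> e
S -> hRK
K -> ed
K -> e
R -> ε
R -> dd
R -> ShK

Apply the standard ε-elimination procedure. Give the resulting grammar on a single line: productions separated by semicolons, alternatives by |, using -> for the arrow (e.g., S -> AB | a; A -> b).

Nullable set: {R}.
S -> hRK: R nullable, giving hK | hRK.
Drop R -> ε.
Unchanged (no nullable symbols): S -> e; K -> e; K -> ed; R -> ShK; R -> dd.

S -> e | hK | hRK; K -> e | ed; R -> dd | ShK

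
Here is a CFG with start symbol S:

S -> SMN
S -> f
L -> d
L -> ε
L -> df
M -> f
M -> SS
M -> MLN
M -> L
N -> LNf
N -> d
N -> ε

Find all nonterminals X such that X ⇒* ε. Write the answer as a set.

Directly nullable (have an ε-rule): {L, N}.
M is nullable via M -> L (every symbol on the right is already known nullable).
Not nullable: S — each has a terminal in every rule's right-hand side or depends on a non-nullable symbol.

{L, M, N}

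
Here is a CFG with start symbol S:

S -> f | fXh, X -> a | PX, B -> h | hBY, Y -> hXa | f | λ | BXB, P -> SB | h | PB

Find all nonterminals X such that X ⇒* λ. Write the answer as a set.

Directly nullable (have an ε-rule): {Y}.
Not nullable: B, P, S, X — each has a terminal in every rule's right-hand side or depends on a non-nullable symbol.

{Y}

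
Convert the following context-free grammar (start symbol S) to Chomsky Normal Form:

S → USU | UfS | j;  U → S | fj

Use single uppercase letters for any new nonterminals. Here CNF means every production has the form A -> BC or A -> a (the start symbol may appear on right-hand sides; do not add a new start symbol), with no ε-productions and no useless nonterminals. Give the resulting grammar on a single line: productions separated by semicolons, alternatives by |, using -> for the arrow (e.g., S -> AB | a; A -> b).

No ε-productions.
After unit-elimination: S -> j | USU | UfS; U -> j | fj | USU | UfS.
TERM: introduce A -> f, B -> j and substitute in every rule of length ≥2.
BIN: S -> UAS becomes S -> UC, C -> AS; S -> USU becomes S -> UD, D -> SU; U -> UAS becomes U -> UE, E -> AS; U -> USU becomes U -> UF, F -> SU.

S -> j | UC | UD; A -> f; B -> j; C -> AS; D -> SU; E -> AS; F -> SU; U -> j | AB | UE | UF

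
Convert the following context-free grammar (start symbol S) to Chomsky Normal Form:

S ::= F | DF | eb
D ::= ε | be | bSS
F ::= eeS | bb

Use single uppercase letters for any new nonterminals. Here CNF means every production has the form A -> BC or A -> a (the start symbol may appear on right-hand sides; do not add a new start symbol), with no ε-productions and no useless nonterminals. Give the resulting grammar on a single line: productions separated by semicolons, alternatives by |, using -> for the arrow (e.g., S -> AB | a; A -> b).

Nullable: {D}; after ε-elimination: S -> F | DF | eb; D -> be | bSS; F -> bb | eeS.
After unit-elimination: S -> DF | bb | eb | eeS; D -> be | bSS; F -> bb | eeS.
TERM: introduce A -> b, B -> e and substitute in every rule of length ≥2.
BIN: D -> ASS becomes D -> AC, C -> SS; F -> BBS becomes F -> BE, E -> BS; S -> BBS becomes S -> BG, G -> BS.

S -> AA | BA | BG | DF; A -> b; B -> e; C -> SS; D -> AB | AC; E -> BS; F -> AA | BE; G -> BS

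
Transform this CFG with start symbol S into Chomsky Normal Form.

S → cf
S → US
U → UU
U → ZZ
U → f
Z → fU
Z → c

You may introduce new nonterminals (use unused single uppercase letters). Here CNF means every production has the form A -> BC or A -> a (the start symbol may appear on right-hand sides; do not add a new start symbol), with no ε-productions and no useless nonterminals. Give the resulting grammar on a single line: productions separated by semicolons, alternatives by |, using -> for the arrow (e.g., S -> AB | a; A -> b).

S -> AB | US; A -> c; B -> f; U -> f | UU | ZZ; Z -> c | BU

No ε-productions.
No unit productions to eliminate.
TERM: introduce A -> c, B -> f and substitute in every rule of length ≥2.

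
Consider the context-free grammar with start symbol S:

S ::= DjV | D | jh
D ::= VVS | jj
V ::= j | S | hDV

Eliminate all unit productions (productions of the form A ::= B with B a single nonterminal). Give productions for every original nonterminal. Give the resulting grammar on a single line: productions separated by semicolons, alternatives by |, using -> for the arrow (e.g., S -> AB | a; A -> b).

Unit productions: S->D, V->S.
Unit pairs (A ⇒* B via units): (S,D), (V,D), (V,S).
S: inherits non-unit rules of {D, S} → DjV | VVS | jh | jj.
D: inherits non-unit rules of {D} → VVS | jj.
V: inherits non-unit rules of {D, S, V} → DjV | VVS | hDV | j | jh | jj.

S -> jh | jj | DjV | VVS; D -> jj | VVS; V -> j | jh | jj | DjV | VVS | hDV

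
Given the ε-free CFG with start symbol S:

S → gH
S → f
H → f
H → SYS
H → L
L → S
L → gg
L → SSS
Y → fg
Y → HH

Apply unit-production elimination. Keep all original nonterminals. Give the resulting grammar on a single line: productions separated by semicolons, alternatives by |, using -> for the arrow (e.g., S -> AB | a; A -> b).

S -> f | gH; H -> f | gH | gg | SSS | SYS; L -> f | gH | gg | SSS; Y -> HH | fg

Unit productions: H->L, L->S.
Unit pairs (A ⇒* B via units): (H,L), (H,S), (L,S).
S: inherits non-unit rules of {S} → f | gH.
H: inherits non-unit rules of {H, L, S} → SSS | SYS | f | gH | gg.
L: inherits non-unit rules of {L, S} → SSS | f | gH | gg.
Y: inherits non-unit rules of {Y} → HH | fg.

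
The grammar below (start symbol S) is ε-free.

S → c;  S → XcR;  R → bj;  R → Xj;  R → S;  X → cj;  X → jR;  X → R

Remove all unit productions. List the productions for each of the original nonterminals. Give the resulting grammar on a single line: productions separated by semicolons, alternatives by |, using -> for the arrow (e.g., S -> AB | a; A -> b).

S -> c | XcR; R -> c | Xj | bj | XcR; X -> c | Xj | bj | cj | jR | XcR

Unit productions: R->S, X->R.
Unit pairs (A ⇒* B via units): (R,S), (X,R), (X,S).
S: inherits non-unit rules of {S} → XcR | c.
R: inherits non-unit rules of {R, S} → XcR | Xj | bj | c.
X: inherits non-unit rules of {R, S, X} → XcR | Xj | bj | c | cj | jR.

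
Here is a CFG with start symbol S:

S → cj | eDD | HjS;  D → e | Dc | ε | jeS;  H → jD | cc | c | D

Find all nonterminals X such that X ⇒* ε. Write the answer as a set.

{D, H}

Directly nullable (have an ε-rule): {D}.
H is nullable via H -> D (every symbol on the right is already known nullable).
Not nullable: S — each has a terminal in every rule's right-hand side or depends on a non-nullable symbol.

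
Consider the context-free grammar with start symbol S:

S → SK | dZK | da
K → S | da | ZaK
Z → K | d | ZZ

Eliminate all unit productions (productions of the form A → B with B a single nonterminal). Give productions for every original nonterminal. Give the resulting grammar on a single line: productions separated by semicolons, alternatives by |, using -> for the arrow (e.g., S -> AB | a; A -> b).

Unit productions: K->S, Z->K.
Unit pairs (A ⇒* B via units): (K,S), (Z,K), (Z,S).
S: inherits non-unit rules of {S} → SK | dZK | da.
K: inherits non-unit rules of {K, S} → SK | ZaK | dZK | da.
Z: inherits non-unit rules of {K, S, Z} → SK | ZZ | ZaK | d | dZK | da.

S -> SK | da | dZK; K -> SK | da | ZaK | dZK; Z -> d | SK | ZZ | da | ZaK | dZK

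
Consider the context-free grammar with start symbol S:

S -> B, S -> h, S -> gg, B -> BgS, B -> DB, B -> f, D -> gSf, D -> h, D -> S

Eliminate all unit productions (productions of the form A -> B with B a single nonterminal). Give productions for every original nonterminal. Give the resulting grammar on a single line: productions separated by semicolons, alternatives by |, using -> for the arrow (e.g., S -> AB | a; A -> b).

S -> f | h | DB | gg | BgS; B -> f | DB | BgS; D -> f | h | DB | gg | BgS | gSf

Unit productions: D->S, S->B.
Unit pairs (A ⇒* B via units): (D,B), (D,S), (S,B).
S: inherits non-unit rules of {B, S} → BgS | DB | f | gg | h.
B: inherits non-unit rules of {B} → BgS | DB | f.
D: inherits non-unit rules of {B, D, S} → BgS | DB | f | gSf | gg | h.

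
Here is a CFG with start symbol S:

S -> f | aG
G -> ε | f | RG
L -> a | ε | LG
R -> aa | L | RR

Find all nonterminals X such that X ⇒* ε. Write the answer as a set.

Directly nullable (have an ε-rule): {G, L}.
R is nullable via R -> L (every symbol on the right is already known nullable).
Not nullable: S — each has a terminal in every rule's right-hand side or depends on a non-nullable symbol.

{G, L, R}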